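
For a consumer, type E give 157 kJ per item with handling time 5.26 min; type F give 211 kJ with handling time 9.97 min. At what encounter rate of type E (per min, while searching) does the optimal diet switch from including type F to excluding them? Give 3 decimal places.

The zero-one rule: include type F iff E₂/h₂ > λE₁/(1+λh₁). Equality gives the switch point.
λE₁h₂ = E₂ + λE₂h₁ ⇒ λ = E₂/(E₁h₂ − E₂h₁) = 211/(1565 − 1110) = 0.4633 per min.

0.463 per min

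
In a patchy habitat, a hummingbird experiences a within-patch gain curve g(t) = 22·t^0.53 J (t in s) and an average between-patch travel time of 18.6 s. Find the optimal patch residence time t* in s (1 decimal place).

21.0 s

By the marginal value theorem, leave when the instantaneous gain rate g'(t) equals the habitat-wide average g(t)/(T + t).
g'(t) = 0.53·22·t^-0.47. Setting 0.53·22·t^-0.47 = 22·t^0.53/(18.6+t) gives 0.53(18.6+t) = t, so 0.47·t = 0.53×18.6.
t* = 0.53×18.6/0.47 = 20.97 s.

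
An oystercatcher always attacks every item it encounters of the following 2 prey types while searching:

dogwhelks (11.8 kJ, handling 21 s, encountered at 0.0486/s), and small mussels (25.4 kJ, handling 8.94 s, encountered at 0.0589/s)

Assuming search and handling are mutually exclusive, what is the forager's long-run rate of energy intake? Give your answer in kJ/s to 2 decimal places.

R = (0.0486×11.8 + 0.0589×25.4) / (1 + 0.0486×21 + 0.0589×8.94) = 2.07/2.547 = 0.8125 kJ/s.

0.81 kJ/s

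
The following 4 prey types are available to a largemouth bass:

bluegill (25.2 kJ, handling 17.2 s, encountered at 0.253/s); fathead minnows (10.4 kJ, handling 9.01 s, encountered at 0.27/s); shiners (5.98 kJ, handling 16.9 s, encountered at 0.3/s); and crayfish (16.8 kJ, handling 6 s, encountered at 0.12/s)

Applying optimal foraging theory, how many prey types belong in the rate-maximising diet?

Rank by E/h (kJ/s): crayfish 2.8, bluegill 1.47, fathead minnows 1.15, shiners 0.354. Include each in turn until the next type's E/h falls below the running intake rate.
Rate on top 1: 1.172. bluegill: 1.47 > 1.172 → include.
Rate on top 2: 1.382. fathead minnows: 1.15 < 1.382 → exclude; stop.
Optimal diet: crayfish, bluegill — 2 of 4 types.

2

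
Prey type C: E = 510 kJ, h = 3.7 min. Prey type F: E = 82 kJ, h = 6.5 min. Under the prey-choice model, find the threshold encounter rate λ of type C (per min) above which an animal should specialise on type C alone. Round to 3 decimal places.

The zero-one rule: include type F iff E₂/h₂ > λE₁/(1+λh₁). Equality gives the switch point.
λE₁h₂ = E₂ + λE₂h₁ ⇒ λ = E₂/(E₁h₂ − E₂h₁) = 82/(3315 − 303.4) = 0.02723 per min.

0.027 per min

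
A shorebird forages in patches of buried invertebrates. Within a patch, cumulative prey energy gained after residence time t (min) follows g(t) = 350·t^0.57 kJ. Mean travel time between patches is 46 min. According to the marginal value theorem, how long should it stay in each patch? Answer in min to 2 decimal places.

60.98 min

Optimal t* satisfies g'(t*) = g(t*)/(T + t*).
g'(t) = 0.57·350·t^-0.43. Setting 0.57·350·t^-0.43 = 350·t^0.57/(46+t) gives 0.57(46+t) = t, so 0.43·t = 0.57×46.
t* = 0.57×46/0.43 = 60.98 min.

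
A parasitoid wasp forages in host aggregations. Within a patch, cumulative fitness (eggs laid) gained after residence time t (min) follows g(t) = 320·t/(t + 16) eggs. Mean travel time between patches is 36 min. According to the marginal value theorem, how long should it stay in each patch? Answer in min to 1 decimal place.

Optimal t* satisfies g'(t*) = g(t*)/(T + t*).
g'(t) = 320·16/(t + 16)². Setting 320·16/(t+16)² = 320t/[(t+16)(36+t)] gives 16(36+t) = t(t+16), so t² = 16×36 = 576.
t* = √576 = 24 min.

24.0 min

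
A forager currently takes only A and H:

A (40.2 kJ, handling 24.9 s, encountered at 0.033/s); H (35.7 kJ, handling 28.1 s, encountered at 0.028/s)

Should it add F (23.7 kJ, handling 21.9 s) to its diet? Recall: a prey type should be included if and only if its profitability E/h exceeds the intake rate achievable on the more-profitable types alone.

On A and H alone, R = ΣλE/(1+Σλh) = 2.326/2.609 = 0.8918 kJ/s.
F: E/h = 23.7/21.9 = 1.082 kJ/s.
1.082 > 0.8918, so adding F raises the average — include it.

Yes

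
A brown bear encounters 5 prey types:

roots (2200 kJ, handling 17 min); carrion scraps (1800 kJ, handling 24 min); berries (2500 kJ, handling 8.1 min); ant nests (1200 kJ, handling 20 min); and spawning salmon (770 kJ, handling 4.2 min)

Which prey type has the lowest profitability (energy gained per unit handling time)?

In descending order of E/h:
berries: 2500/8.1 = 309 kJ/min
spawning salmon: 770/4.2 = 183 kJ/min
roots: 2200/17 = 129 kJ/min
carrion scraps: 1800/24 = 75 kJ/min
ant nests: 1200/20 = 60 kJ/min

ant nests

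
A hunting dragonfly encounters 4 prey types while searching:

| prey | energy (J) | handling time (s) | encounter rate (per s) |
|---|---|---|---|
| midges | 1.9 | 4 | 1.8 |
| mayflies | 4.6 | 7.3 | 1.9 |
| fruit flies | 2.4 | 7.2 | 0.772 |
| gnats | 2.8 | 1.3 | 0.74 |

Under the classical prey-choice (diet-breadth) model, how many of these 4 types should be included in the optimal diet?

E/h in descending order: gnats 2.15, mayflies 0.63, midges 0.475, fruit flies 0.333 J/s. The optimal diet is the largest prefix of this list for which every included type satisfies E_i/h_i > R on the types above it.
Rate on top 1: 1.056. mayflies: 0.63 < 1.056 → exclude; stop.
Optimal diet: gnats — 1 of 4 types.

1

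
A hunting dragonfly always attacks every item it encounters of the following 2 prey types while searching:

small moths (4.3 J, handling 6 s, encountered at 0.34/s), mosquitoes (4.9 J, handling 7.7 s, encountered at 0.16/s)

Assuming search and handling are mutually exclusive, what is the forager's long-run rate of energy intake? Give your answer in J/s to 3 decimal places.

R = Σλ_iE_i / (1 + Σλ_ih_i)
Numerator: 0.34×4.3 + 0.16×4.9 = 2.246
Denominator: 1 + 0.34×6 + 0.16×7.7 = 4.272
R = 2.246/4.272 = 0.5257 J/s

0.526 J/s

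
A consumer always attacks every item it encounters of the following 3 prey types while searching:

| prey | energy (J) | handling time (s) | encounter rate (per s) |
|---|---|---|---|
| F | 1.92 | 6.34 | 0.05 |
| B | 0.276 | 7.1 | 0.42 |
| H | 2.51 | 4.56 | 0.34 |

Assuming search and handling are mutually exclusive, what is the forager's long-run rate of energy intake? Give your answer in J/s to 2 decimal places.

R = (0.05×1.92 + 0.42×0.276 + 0.34×2.51) / (1 + 0.05×6.34 + 0.42×7.1 + 0.34×4.56) = 1.065/5.849 = 0.1821 J/s.

0.18 J/s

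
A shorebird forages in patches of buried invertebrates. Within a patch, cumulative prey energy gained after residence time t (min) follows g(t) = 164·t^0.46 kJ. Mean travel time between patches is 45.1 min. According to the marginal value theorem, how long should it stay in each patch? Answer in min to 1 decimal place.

38.4 min

Maximise g(t)/(T+t): set derivative to zero → g'(t)(T+t) = g(t).
g'(t) = 0.46·164·t^-0.54. Setting 0.46·164·t^-0.54 = 164·t^0.46/(45.1+t) gives 0.46(45.1+t) = t, so 0.54·t = 0.46×45.1.
t* = 0.46×45.1/0.54 = 38.42 min.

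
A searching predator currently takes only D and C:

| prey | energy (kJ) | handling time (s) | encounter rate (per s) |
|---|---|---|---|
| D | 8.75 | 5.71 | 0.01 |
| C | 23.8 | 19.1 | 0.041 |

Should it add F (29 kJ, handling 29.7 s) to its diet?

Yes

On D and C alone, R = ΣλE/(1+Σλh) = 1.063/1.84 = 0.5778 kJ/s.
Profitability of F: 29/29.7 = 0.9764 kJ/s.
0.9764 > 0.5778, so adding F raises the average — include it.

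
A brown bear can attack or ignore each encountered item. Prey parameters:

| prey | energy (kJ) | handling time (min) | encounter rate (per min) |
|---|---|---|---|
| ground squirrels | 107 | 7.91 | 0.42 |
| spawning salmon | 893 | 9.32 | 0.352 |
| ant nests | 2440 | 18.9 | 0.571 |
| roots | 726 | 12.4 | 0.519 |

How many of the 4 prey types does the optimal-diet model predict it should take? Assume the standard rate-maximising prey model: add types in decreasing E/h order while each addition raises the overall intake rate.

1

Profitabilities (E/h, kJ/min): ant nests 129, spawning salmon 95.8, roots 58.5, ground squirrels 13.5. Add prey in this order while the next type's profitability exceeds the intake rate on those already taken.
Rate on top 1: 118.2. spawning salmon: 95.8 < 118.2 → exclude; stop.
Optimal diet: ant nests — 1 of 4 types.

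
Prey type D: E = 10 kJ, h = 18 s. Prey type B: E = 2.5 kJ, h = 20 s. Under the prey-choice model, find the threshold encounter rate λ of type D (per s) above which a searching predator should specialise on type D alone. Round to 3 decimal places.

0.016 per s

At the threshold, the rate on type D alone equals the profitability of type B: λ·10/(1 + λ·18) = 2.5/20 = 0.125.
Rearranging, λ(10 − 0.125×18) = 0.125, so λ = 0.125/7.75 = 0.01613 per s.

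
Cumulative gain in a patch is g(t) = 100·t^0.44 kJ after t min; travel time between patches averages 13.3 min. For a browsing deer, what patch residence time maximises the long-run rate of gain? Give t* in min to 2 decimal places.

Maximise g(t)/(T+t): set derivative to zero → g'(t)(T+t) = g(t).
g'(t) = 0.44·100·t^-0.56. Setting 0.44·100·t^-0.56 = 100·t^0.44/(13.3+t) gives 0.44(13.3+t) = t, so 0.56·t = 0.44×13.3.
t* = 0.44×13.3/0.56 = 10.45 min.

10.45 min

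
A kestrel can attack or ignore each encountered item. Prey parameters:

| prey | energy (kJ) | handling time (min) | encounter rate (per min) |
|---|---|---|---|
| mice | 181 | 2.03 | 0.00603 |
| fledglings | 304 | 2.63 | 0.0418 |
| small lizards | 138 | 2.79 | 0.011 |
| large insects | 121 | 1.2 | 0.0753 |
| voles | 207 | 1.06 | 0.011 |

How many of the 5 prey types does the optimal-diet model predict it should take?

5

E/h in descending order: voles 195, fledglings 116, large insects 101, mice 89.2, small lizards 49.5 kJ/min. The optimal diet is the largest prefix of this list for which every included type satisfies E_i/h_i > R on the types above it.
Rate on top 1: 2.251. fledglings: 116 > 2.251 → include.
Rate on top 2: 13.36. large insects: 101 > 13.36 → include.
Rate on top 3: 19.88. mice: 89.2 > 19.88 → include.
Rate on top 4: 20.57. small lizards: 49.5 > 20.57 → include.
Optimal diet: voles, fledglings, large insects, mice, small lizards — 5 of 5 types.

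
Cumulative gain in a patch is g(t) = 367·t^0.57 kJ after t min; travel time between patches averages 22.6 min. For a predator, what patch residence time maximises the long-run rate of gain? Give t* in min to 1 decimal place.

Maximise g(t)/(T+t): set derivative to zero → g'(t)(T+t) = g(t).
g'(t) = 0.57·367·t^-0.43. Setting 0.57·367·t^-0.43 = 367·t^0.57/(22.6+t) gives 0.57(22.6+t) = t, so 0.43·t = 0.57×22.6.
t* = 0.57×22.6/0.43 = 29.96 min.

30.0 min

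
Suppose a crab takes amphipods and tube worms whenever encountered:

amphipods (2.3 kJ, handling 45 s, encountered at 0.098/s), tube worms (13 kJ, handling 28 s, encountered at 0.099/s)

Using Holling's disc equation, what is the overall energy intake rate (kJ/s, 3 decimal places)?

0.185 kJ/s

Energy encountered per unit search time: 0.098×2.3 + 0.099×13 = 1.512 kJ/s.
Handling time per unit search time: 0.098×45 + 0.099×28 = 7.182.
Rate = 1.512/(1 + 7.182) = 0.1848 kJ/s.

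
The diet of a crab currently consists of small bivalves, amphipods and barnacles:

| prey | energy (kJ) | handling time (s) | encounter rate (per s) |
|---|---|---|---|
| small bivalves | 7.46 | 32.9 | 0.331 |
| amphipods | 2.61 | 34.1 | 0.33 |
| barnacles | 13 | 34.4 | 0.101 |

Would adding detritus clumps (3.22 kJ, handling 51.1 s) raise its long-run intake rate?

No

Intake rate on the current diet: R = (0.331×7.46 + 0.33×2.61 + 0.101×13) / (1 + 0.331×32.9 + 0.33×34.1 + 0.101×34.4) = 4.644/26.62 = 0.1745 kJ/s.
Profitability of detritus clumps: 3.22/51.1 = 0.06301 kJ/s.
0.06301 < 0.1745, so adding detritus clumps would lower the average — exclude it.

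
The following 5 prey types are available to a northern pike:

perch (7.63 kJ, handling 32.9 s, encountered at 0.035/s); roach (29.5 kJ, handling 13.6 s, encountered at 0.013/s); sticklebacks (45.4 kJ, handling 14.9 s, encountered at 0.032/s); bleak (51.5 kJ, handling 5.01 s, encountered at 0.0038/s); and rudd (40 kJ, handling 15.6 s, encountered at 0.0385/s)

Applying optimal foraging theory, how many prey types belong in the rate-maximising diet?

Profitabilities (E/h, kJ/s): bleak 10.3, sticklebacks 3.05, rudd 2.56, roach 2.17, perch 0.232. Add prey in this order while the next type's profitability exceeds the intake rate on those already taken.
Rate on top 1: 0.192. sticklebacks: 3.05 > 0.192 → include.
Rate on top 2: 1.102. rudd: 2.56 > 1.102 → include.
Rate on top 3: 1.521. roach: 2.17 > 1.521 → include.
Rate on top 4: 1.571. perch: 0.232 < 1.571 → exclude; stop.
Optimal diet: bleak, sticklebacks, rudd, roach — 4 of 5 types.

4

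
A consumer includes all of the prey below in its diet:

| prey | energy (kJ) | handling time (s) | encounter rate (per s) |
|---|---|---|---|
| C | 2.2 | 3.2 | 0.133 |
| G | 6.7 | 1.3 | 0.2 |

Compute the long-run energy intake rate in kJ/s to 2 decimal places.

0.97 kJ/s

R = (0.133×2.2 + 0.2×6.7) / (1 + 0.133×3.2 + 0.2×1.3) = 1.633/1.686 = 0.9686 kJ/s.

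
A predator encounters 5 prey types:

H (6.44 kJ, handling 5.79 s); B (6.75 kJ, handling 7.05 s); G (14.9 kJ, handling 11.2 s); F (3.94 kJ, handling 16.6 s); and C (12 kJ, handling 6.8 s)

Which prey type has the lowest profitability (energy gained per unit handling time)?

F

Profitability E/h (kJ/s): H = 6.44/5.79 = 1.11, B = 6.75/7.05 = 0.957, G = 14.9/11.2 = 1.33, F = 3.94/16.6 = 0.237, C = 12/6.8 = 1.76.
Ranked: C > G > H > B > F.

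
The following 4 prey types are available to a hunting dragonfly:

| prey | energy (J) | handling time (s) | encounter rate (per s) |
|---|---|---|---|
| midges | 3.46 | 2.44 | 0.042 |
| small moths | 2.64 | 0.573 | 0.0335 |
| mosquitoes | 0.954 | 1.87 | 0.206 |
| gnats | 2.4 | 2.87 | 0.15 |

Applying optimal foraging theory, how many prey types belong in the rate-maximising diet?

4

Profitabilities (E/h, J/s): small moths 4.61, midges 1.42, gnats 0.836, mosquitoes 0.51. Add prey in this order while the next type's profitability exceeds the intake rate on those already taken.
Rate on top 1: 0.08677. midges: 1.42 > 0.08677 → include.
Rate on top 2: 0.2084. gnats: 0.836 > 0.2084 → include.
Rate on top 3: 0.3825. mosquitoes: 0.51 > 0.3825 → include.
Optimal diet: small moths, midges, gnats, mosquitoes — 4 of 4 types.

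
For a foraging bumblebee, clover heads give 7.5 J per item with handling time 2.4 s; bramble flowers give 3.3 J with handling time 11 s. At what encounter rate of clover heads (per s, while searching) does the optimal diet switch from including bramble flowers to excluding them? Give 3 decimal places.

The zero-one rule: include bramble flowers iff E₂/h₂ > λE₁/(1+λh₁). Equality gives the switch point.
λE₁h₂ = E₂ + λE₂h₁ ⇒ λ = E₂/(E₁h₂ − E₂h₁) = 3.3/(82.5 − 7.92) = 0.04425 per s.

0.044 per s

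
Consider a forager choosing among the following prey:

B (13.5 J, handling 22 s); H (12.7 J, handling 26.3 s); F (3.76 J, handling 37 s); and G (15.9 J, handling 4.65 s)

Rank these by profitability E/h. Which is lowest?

F

Profitability E/h (J/s): B = 13.5/22 = 0.614, H = 12.7/26.3 = 0.483, F = 3.76/37 = 0.102, G = 15.9/4.65 = 3.42.
Ranked: G > B > H > F.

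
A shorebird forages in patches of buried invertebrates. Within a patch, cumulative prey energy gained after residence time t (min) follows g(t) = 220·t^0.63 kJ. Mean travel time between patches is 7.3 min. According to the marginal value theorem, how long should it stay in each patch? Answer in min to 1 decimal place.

Optimal t* satisfies g'(t*) = g(t*)/(T + t*).
g'(t) = 0.63·220·t^-0.37. Setting 0.63·220·t^-0.37 = 220·t^0.63/(7.3+t) gives 0.63(7.3+t) = t, so 0.37·t = 0.63×7.3.
t* = 0.63×7.3/0.37 = 12.43 min.

12.4 min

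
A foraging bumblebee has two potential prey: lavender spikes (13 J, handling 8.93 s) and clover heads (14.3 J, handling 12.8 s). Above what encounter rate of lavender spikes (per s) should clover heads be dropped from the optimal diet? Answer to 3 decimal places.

At the threshold, the rate on lavender spikes alone equals the profitability of clover heads: λ·13/(1 + λ·8.93) = 14.3/12.8 = 1.117.
Rearranging, λ(13 − 1.117×8.93) = 1.117, so λ = 1.117/3.024 = 0.3695 per s.

0.369 per s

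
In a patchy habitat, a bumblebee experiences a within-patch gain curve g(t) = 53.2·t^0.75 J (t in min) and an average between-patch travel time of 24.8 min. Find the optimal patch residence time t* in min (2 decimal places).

74.40 min

By the marginal value theorem, leave when the instantaneous gain rate g'(t) equals the habitat-wide average g(t)/(T + t).
g'(t) = 0.75·53.2·t^-0.25. Setting 0.75·53.2·t^-0.25 = 53.2·t^0.75/(24.8+t) gives 0.75(24.8+t) = t, so 0.25·t = 0.75×24.8.
t* = 0.75×24.8/0.25 = 74.4 min.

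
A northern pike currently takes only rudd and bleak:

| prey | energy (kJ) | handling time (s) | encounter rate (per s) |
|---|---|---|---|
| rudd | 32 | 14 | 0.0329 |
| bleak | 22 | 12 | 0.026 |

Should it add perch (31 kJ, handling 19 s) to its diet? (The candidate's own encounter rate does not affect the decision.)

On rudd and bleak alone, R = ΣλE/(1+Σλh) = 1.625/1.773 = 0.9166 kJ/s.
perch: E/h = 31/19 = 1.632 kJ/s.
1.632 > 0.9166, so adding perch raises the average — include it.

Yes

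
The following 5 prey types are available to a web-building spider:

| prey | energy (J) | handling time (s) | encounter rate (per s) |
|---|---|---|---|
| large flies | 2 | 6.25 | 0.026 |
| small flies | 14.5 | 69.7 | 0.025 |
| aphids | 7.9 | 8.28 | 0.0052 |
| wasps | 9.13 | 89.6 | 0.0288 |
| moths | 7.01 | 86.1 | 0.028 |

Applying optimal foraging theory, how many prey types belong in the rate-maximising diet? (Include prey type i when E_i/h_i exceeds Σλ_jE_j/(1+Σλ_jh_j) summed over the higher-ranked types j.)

Profitabilities (E/h, J/s): aphids 0.954, large flies 0.32, small flies 0.208, wasps 0.102, moths 0.0814. Add prey in this order while the next type's profitability exceeds the intake rate on those already taken.
Rate on top 1: 0.03938. large flies: 0.32 > 0.03938 → include.
Rate on top 2: 0.07721. small flies: 0.208 > 0.07721 → include.
Rate on top 3: 0.1545. wasps: 0.102 < 0.1545 → exclude; stop.
Optimal diet: aphids, large flies, small flies — 3 of 5 types.

3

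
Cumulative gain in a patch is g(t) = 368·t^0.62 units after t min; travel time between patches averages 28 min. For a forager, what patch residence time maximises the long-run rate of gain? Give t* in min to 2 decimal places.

45.68 min

Optimal t* satisfies g'(t*) = g(t*)/(T + t*).
g'(t) = 0.62·368·t^-0.38. Setting 0.62·368·t^-0.38 = 368·t^0.62/(28+t) gives 0.62(28+t) = t, so 0.38·t = 0.62×28.
t* = 0.62×28/0.38 = 45.68 min.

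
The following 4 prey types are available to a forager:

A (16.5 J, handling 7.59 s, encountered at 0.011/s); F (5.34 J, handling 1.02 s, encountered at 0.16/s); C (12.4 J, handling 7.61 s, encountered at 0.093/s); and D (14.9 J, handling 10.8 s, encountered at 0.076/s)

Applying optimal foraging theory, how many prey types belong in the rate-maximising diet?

Profitabilities (E/h, J/s): F 5.24, A 2.17, C 1.63, D 1.38. Add prey in this order while the next type's profitability exceeds the intake rate on those already taken.
Rate on top 1: 0.7345. A: 2.17 > 0.7345 → include.
Rate on top 2: 0.8309. C: 1.63 > 0.8309 → include.
Rate on top 3: 1.12. D: 1.38 > 1.12 → include.
Optimal diet: F, A, C, D — 4 of 4 types.

4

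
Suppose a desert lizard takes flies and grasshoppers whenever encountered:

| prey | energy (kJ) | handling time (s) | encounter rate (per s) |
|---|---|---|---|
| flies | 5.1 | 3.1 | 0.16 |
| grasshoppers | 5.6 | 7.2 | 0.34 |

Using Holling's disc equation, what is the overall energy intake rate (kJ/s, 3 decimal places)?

R = (0.16×5.1 + 0.34×5.6) / (1 + 0.16×3.1 + 0.34×7.2) = 2.72/3.944 = 0.6897 kJ/s.

0.690 kJ/s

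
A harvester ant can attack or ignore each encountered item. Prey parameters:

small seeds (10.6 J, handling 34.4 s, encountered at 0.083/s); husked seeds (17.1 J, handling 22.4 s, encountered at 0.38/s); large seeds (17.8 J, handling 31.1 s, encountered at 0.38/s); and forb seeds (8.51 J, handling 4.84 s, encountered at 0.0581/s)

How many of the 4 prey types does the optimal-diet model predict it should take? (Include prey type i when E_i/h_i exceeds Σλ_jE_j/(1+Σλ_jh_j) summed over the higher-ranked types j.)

Rank by E/h (J/s): forb seeds 1.76, husked seeds 0.763, large seeds 0.572, small seeds 0.308. Include each in turn until the next type's E/h falls below the running intake rate.
Rate on top 1: 0.3859. husked seeds: 0.763 > 0.3859 → include.
Rate on top 2: 0.714. large seeds: 0.572 < 0.714 → exclude; stop.
Optimal diet: forb seeds, husked seeds — 2 of 4 types.

2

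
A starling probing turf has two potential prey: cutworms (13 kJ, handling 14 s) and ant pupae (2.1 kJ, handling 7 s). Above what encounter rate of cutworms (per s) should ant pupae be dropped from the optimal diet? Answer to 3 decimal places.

At the threshold, the rate on cutworms alone equals the profitability of ant pupae: λ·13/(1 + λ·14) = 2.1/7 = 0.3.
Rearranging, λ(13 − 0.3×14) = 0.3, so λ = 0.3/8.8 = 0.03409 per s.

0.034 per s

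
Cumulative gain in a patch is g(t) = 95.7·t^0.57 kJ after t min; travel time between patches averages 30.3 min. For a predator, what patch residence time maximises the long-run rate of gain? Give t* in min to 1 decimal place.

40.2 min

Optimal t* satisfies g'(t*) = g(t*)/(T + t*).
g'(t) = 0.57·95.7·t^-0.43. Setting 0.57·95.7·t^-0.43 = 95.7·t^0.57/(30.3+t) gives 0.57(30.3+t) = t, so 0.43·t = 0.57×30.3.
t* = 0.57×30.3/0.43 = 40.17 min.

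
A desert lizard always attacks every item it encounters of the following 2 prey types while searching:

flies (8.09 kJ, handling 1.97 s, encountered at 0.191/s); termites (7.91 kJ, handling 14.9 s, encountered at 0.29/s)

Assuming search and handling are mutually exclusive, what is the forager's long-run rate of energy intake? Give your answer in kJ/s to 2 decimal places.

R = Σλ_iE_i / (1 + Σλ_ih_i)
Numerator: 0.191×8.09 + 0.29×7.91 = 3.839
Denominator: 1 + 0.191×1.97 + 0.29×14.9 = 5.697
R = 3.839/5.697 = 0.6738 kJ/s

0.67 kJ/s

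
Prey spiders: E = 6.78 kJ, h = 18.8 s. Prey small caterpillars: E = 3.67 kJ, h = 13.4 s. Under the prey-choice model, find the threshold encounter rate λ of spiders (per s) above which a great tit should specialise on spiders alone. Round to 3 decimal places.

Drop small caterpillars once their profitability E₂/h₂ falls below the rate achievable on spiders alone: E₂/h₂ = λE₁/(1 + λh₁).
Solve for λ: λE₁h₂ = E₂(1 + λh₁) → λ(E₁h₂ − E₂h₁) = E₂ → λ = E₂/(E₁h₂ − E₂h₁).
λ = 3.67/(6.78×13.4 − 3.67×18.8) = 3.67/21.86 = 0.1679 per s.

0.168 per s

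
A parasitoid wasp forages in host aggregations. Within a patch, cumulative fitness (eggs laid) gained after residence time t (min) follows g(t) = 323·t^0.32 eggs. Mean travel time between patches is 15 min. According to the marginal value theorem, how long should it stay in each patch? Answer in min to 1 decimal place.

7.1 min

Optimal t* satisfies g'(t*) = g(t*)/(T + t*).
g'(t) = 0.32·323·t^-0.68. Setting 0.32·323·t^-0.68 = 323·t^0.32/(15+t) gives 0.32(15+t) = t, so 0.68·t = 0.32×15.
t* = 0.32×15/0.68 = 7.059 min.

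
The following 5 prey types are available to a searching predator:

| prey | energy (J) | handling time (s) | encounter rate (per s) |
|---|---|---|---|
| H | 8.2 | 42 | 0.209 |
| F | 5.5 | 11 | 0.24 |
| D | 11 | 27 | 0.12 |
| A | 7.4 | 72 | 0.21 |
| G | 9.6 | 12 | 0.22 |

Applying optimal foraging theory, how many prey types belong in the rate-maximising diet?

1

Rank by E/h (J/s): G 0.8, F 0.5, D 0.407, H 0.195, A 0.103. Include each in turn until the next type's E/h falls below the running intake rate.
Rate on top 1: 0.5802. F: 0.5 < 0.5802 → exclude; stop.
Optimal diet: G — 1 of 5 types.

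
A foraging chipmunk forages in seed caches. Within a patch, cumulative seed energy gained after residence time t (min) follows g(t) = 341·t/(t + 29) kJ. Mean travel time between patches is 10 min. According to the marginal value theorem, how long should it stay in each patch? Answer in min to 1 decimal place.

Optimal t* satisfies g'(t*) = g(t*)/(T + t*).
g'(t) = 341·29/(t + 29)². Setting 341·29/(t+29)² = 341t/[(t+29)(10+t)] gives 29(10+t) = t(t+29), so t² = 29×10 = 290.
t* = √290 = 17.03 min.

17.0 min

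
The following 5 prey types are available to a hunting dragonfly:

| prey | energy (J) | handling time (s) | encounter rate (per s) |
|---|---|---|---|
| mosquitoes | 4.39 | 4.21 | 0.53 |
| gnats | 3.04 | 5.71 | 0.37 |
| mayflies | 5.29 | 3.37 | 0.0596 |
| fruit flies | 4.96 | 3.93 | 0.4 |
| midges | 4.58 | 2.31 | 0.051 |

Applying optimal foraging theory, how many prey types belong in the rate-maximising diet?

E/h in descending order: midges 1.98, mayflies 1.57, fruit flies 1.26, mosquitoes 1.04, gnats 0.532 J/s. The optimal diet is the largest prefix of this list for which every included type satisfies E_i/h_i > R on the types above it.
Rate on top 1: 0.209. mayflies: 1.57 > 0.209 → include.
Rate on top 2: 0.4162. fruit flies: 1.26 > 0.4162 → include.
Rate on top 3: 0.8762. mosquitoes: 1.04 > 0.8762 → include.
Rate on top 4: 0.9488. gnats: 0.532 < 0.9488 → exclude; stop.
Optimal diet: midges, mayflies, fruit flies, mosquitoes — 4 of 5 types.

4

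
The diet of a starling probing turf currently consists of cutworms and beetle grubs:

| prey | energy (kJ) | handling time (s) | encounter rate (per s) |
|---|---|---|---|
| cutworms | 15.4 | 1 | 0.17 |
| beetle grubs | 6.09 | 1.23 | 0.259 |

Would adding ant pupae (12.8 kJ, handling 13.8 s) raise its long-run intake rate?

No

On cutworms and beetle grubs alone, R = ΣλE/(1+Σλh) = 4.195/1.489 = 2.818 kJ/s.
Profitability of ant pupae: 12.8/13.8 = 0.9275 kJ/s.
Since 0.9275 < R, time spent handling ant pupae is better spent searching.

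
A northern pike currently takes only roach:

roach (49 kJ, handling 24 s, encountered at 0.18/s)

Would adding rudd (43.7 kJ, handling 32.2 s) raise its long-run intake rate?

No

On roach alone, R = ΣλE/(1+Σλh) = 8.82/5.32 = 1.658 kJ/s.
rudd: E/h = 43.7/32.2 = 1.357 kJ/s.
1.357 < 1.658, so adding rudd would lower the average — exclude it.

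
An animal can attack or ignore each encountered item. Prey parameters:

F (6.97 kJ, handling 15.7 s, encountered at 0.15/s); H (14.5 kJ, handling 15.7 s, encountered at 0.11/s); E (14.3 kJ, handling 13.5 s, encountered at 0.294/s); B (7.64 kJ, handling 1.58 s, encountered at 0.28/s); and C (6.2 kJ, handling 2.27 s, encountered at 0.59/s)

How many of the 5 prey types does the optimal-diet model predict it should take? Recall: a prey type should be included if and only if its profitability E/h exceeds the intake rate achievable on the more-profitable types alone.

E/h in descending order: B 4.84, C 2.73, E 1.06, H 0.924, F 0.444 kJ/s. The optimal diet is the largest prefix of this list for which every included type satisfies E_i/h_i > R on the types above it.
Rate on top 1: 1.483. C: 2.73 > 1.483 → include.
Rate on top 2: 2.084. E: 1.06 < 2.084 → exclude; stop.
Optimal diet: B, C — 2 of 5 types.

2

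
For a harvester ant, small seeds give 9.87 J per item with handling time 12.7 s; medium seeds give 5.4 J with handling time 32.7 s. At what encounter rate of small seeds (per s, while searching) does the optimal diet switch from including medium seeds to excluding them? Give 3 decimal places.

At the threshold, the rate on small seeds alone equals the profitability of medium seeds: λ·9.87/(1 + λ·12.7) = 5.4/32.7 = 0.1651.
Rearranging, λ(9.87 − 0.1651×12.7) = 0.1651, so λ = 0.1651/7.773 = 0.02125 per s.

0.021 per s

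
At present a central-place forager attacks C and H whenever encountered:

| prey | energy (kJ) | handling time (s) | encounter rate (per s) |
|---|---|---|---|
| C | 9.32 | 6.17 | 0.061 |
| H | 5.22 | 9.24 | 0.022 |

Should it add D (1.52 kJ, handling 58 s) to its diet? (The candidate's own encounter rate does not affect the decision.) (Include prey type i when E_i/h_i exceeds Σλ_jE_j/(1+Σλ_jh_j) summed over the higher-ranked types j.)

No

Intake rate on the current diet: R = (0.061×9.32 + 0.022×5.22) / (1 + 0.061×6.17 + 0.022×9.24) = 0.6834/1.58 = 0.4326 kJ/s.
D: E/h = 1.52/58 = 0.02621 kJ/s.
0.02621 < 0.4326, so adding D would lower the average — exclude it.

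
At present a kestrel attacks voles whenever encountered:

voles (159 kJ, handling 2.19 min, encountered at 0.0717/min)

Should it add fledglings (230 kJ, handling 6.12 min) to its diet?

Yes

On voles alone, R = ΣλE/(1+Σλh) = 11.4/1.157 = 9.853 kJ/min.
Profitability of fledglings: 230/6.12 = 37.58 kJ/min.
37.58 > 9.853, so adding fledglings raises the average — include it.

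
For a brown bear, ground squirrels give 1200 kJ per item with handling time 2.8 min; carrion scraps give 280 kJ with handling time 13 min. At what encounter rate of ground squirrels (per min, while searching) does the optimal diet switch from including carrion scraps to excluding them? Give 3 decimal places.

At the threshold, the rate on ground squirrels alone equals the profitability of carrion scraps: λ·1200/(1 + λ·2.8) = 280/13 = 21.54.
Rearranging, λ(1200 − 21.54×2.8) = 21.54, so λ = 21.54/1140 = 0.0189 per min.

0.019 per min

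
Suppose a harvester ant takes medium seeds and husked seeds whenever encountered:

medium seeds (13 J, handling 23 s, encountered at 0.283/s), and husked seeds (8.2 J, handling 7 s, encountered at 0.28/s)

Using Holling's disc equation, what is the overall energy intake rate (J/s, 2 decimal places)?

R = Σλ_iE_i / (1 + Σλ_ih_i)
Numerator: 0.283×13 + 0.28×8.2 = 5.975
Denominator: 1 + 0.283×23 + 0.28×7 = 9.469
R = 5.975/9.469 = 0.631 J/s

0.63 J/s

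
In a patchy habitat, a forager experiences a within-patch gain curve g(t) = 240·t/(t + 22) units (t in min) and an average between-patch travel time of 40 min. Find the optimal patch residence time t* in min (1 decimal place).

Optimal t* satisfies g'(t*) = g(t*)/(T + t*).
g'(t) = 240·22/(t + 22)². Setting 240·22/(t+22)² = 240t/[(t+22)(40+t)] gives 22(40+t) = t(t+22), so t² = 22×40 = 880.
t* = √880 = 29.66 min.

29.7 min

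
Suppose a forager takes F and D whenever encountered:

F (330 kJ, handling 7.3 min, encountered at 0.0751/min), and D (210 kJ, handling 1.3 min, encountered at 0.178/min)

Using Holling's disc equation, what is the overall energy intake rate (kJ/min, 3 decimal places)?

34.930 kJ/min

R = (0.0751×330 + 0.178×210) / (1 + 0.0751×7.3 + 0.178×1.3) = 62.16/1.78 = 34.93 kJ/min.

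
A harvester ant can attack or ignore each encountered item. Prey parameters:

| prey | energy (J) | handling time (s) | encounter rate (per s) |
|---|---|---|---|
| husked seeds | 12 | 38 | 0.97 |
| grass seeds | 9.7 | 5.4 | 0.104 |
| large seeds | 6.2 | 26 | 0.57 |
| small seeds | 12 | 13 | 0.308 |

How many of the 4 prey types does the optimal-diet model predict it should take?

2

Profitabilities (E/h, J/s): grass seeds 1.8, small seeds 0.923, husked seeds 0.316, large seeds 0.238. Add prey in this order while the next type's profitability exceeds the intake rate on those already taken.
Rate on top 1: 0.646. small seeds: 0.923 > 0.646 → include.
Rate on top 2: 0.8453. husked seeds: 0.316 < 0.8453 → exclude; stop.
Optimal diet: grass seeds, small seeds — 2 of 4 types.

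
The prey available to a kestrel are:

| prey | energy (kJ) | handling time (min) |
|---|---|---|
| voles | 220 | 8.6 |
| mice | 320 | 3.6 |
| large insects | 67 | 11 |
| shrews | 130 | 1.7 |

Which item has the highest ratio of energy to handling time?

mice

In descending order of E/h:
mice: 320/3.6 = 88.9 kJ/min
shrews: 130/1.7 = 76.5 kJ/min
voles: 220/8.6 = 25.6 kJ/min
large insects: 67/11 = 6.09 kJ/min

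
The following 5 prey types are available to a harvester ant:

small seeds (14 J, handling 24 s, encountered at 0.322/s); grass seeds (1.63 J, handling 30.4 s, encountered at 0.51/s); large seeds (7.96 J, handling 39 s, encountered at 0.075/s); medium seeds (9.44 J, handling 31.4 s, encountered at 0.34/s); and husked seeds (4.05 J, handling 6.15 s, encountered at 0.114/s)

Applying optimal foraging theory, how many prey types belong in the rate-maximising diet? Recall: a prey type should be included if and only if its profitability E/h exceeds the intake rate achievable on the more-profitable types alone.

2

Rank by E/h (J/s): husked seeds 0.659, small seeds 0.583, medium seeds 0.301, large seeds 0.204, grass seeds 0.0536. Include each in turn until the next type's E/h falls below the running intake rate.
Rate on top 1: 0.2714. small seeds: 0.583 > 0.2714 → include.
Rate on top 2: 0.5271. medium seeds: 0.301 < 0.5271 → exclude; stop.
Optimal diet: husked seeds, small seeds — 2 of 5 types.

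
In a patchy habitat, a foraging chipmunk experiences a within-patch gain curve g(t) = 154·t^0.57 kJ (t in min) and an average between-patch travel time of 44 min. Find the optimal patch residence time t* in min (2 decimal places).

58.33 min

Maximise g(t)/(T+t): set derivative to zero → g'(t)(T+t) = g(t).
g'(t) = 0.57·154·t^-0.43. Setting 0.57·154·t^-0.43 = 154·t^0.57/(44+t) gives 0.57(44+t) = t, so 0.43·t = 0.57×44.
t* = 0.57×44/0.43 = 58.33 min.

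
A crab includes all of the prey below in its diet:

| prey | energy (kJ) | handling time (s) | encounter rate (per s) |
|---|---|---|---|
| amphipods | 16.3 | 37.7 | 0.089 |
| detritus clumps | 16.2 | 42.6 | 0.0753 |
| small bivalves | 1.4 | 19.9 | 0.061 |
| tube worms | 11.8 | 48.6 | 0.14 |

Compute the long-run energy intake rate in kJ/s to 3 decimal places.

R = (0.089×16.3 + 0.0753×16.2 + 0.061×1.4 + 0.14×11.8) / (1 + 0.089×37.7 + 0.0753×42.6 + 0.061×19.9 + 0.14×48.6) = 4.408/15.58 = 0.2829 kJ/s.

0.283 kJ/s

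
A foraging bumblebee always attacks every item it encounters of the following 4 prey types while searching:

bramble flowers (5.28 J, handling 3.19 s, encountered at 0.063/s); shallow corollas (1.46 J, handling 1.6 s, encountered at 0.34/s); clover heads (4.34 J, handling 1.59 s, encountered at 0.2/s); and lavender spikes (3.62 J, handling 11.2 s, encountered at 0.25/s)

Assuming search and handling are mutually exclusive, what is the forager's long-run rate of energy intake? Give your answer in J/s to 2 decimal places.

R = Σλ_iE_i / (1 + Σλ_ih_i)
Numerator: 0.063×5.28 + 0.34×1.46 + 0.2×4.34 + 0.25×3.62 = 2.602
Denominator: 1 + 0.063×3.19 + 0.34×1.6 + 0.2×1.59 + 0.25×11.2 = 4.863
R = 2.602/4.863 = 0.5351 J/s

0.54 J/s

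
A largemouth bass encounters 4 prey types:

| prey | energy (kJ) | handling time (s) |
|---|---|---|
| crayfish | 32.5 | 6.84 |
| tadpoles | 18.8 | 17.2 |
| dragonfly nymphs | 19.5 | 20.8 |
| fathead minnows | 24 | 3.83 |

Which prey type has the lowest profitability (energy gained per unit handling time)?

dragonfly nymphs

Profitability E/h (kJ/s): crayfish = 32.5/6.84 = 4.75, tadpoles = 18.8/17.2 = 1.09, dragonfly nymphs = 19.5/20.8 = 0.938, fathead minnows = 24/3.83 = 6.27.
Ranked: fathead minnows > crayfish > tadpoles > dragonfly nymphs.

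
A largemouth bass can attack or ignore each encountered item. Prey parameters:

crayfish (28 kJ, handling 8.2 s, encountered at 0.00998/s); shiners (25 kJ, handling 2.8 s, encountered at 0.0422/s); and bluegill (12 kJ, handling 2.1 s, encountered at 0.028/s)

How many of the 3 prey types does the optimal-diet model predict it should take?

3

E/h in descending order: shiners 8.93, bluegill 5.71, crayfish 3.41 kJ/s. The optimal diet is the largest prefix of this list for which every included type satisfies E_i/h_i > R on the types above it.
Rate on top 1: 0.9435. bluegill: 5.71 > 0.9435 → include.
Rate on top 2: 1.182. crayfish: 3.41 > 1.182 → include.
Optimal diet: shiners, bluegill, crayfish — 3 of 3 types.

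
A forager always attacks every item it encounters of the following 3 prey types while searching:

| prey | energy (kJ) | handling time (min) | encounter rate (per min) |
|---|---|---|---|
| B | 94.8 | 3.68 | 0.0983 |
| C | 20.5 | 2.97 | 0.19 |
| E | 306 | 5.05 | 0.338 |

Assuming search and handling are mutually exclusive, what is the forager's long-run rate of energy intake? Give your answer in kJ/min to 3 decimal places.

32.107 kJ/min

R = Σλ_iE_i / (1 + Σλ_ih_i)
Numerator: 0.0983×94.8 + 0.19×20.5 + 0.338×306 = 116.6
Denominator: 1 + 0.0983×3.68 + 0.19×2.97 + 0.338×5.05 = 3.633
R = 116.6/3.633 = 32.11 kJ/min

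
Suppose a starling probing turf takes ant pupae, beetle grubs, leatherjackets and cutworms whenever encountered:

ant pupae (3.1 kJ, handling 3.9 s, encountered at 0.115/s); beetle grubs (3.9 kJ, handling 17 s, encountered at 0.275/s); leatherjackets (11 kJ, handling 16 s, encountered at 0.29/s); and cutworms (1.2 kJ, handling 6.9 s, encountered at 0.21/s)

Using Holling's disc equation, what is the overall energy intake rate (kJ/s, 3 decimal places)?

0.399 kJ/s

R = (0.115×3.1 + 0.275×3.9 + 0.29×11 + 0.21×1.2) / (1 + 0.115×3.9 + 0.275×17 + 0.29×16 + 0.21×6.9) = 4.871/12.21 = 0.3989 kJ/s.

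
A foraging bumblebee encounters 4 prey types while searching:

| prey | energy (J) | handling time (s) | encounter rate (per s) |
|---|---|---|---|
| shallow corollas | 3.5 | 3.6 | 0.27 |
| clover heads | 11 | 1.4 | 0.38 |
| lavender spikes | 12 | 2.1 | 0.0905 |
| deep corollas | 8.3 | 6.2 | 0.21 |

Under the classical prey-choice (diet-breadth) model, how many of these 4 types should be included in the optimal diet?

2

E/h in descending order: clover heads 7.86, lavender spikes 5.71, deep corollas 1.34, shallow corollas 0.972 J/s. The optimal diet is the largest prefix of this list for which every included type satisfies E_i/h_i > R on the types above it.
Rate on top 1: 2.728. lavender spikes: 5.71 > 2.728 → include.
Rate on top 2: 3.058. deep corollas: 1.34 < 3.058 → exclude; stop.
Optimal diet: clover heads, lavender spikes — 2 of 4 types.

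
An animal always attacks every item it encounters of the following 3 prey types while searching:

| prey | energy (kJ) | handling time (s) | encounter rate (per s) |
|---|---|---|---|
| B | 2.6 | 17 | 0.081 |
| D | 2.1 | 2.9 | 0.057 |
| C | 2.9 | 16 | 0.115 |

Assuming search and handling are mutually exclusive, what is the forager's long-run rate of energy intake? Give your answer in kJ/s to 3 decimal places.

R = Σλ_iE_i / (1 + Σλ_ih_i)
Numerator: 0.081×2.6 + 0.057×2.1 + 0.115×2.9 = 0.6638
Denominator: 1 + 0.081×17 + 0.057×2.9 + 0.115×16 = 4.382
R = 0.6638/4.382 = 0.1515 kJ/s

0.151 kJ/s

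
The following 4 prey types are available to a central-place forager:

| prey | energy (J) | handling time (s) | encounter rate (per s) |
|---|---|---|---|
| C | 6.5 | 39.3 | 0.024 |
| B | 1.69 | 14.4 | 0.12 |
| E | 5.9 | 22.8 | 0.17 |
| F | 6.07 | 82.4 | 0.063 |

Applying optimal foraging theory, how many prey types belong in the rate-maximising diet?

1

E/h in descending order: E 0.259, C 0.165, B 0.117, F 0.0737 J/s. The optimal diet is the largest prefix of this list for which every included type satisfies E_i/h_i > R on the types above it.
Rate on top 1: 0.2057. C: 0.165 < 0.2057 → exclude; stop.
Optimal diet: E — 1 of 4 types.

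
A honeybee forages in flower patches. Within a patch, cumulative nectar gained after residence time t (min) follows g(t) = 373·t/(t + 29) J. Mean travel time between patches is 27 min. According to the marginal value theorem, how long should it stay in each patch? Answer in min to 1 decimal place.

Maximise g(t)/(T+t): set derivative to zero → g'(t)(T+t) = g(t).
g'(t) = 373·29/(t + 29)². Setting 373·29/(t+29)² = 373t/[(t+29)(27+t)] gives 29(27+t) = t(t+29), so t² = 29×27 = 783.
t* = √783 = 27.98 min.

28.0 min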